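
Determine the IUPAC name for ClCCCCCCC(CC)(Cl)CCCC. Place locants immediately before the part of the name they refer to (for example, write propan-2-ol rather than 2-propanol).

1,7-dichloro-7-ethylundecane

The parent chain contains 11 carbons (undecane).
The numbering direction is chosen so that the substituent locant set {1,7,7} is lower than {5,5,11} at the first point of difference.
This places chloro groups at C-1 and C-7; an ethyl group at C-7.
Prefixes are listed alphabetically: chloro, ethyl.
The name is 1,7-dichloro-7-ethylundecane.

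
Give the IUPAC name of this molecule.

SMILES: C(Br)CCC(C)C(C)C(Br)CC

The parent chain contains 8 carbons (octane).
Choose the numbering such that the substituent locant set {1,4,5,6} is lower than {3,4,5,8} at the first point of difference.
This places bromo groups at C-1 and C-6; methyl groups at C-4 and C-5.
The substituents are ordered alphabetically, ignoring any di-/tri- multipliers.
Putting it together: 1,6-dibromo-4,5-dimethyloctane.

1,6-dibromo-4,5-dimethyloctane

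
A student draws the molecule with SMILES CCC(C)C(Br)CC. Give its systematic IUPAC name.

The parent chain contains 6 carbons (hexane).
Choose the numbering such that the locant sets are identical either way, so the alphabetically earlier bromo substituent takes the lower locant (3 rather than 4).
This places a bromo group at C-3; a methyl group at C-4.
Substituent prefixes are cited in alphabetical order (multiplying prefixes like di-/tri- are ignored for ordering).
Assembling the pieces gives 3-bromo-4-methylhexane.

3-bromo-4-methylhexane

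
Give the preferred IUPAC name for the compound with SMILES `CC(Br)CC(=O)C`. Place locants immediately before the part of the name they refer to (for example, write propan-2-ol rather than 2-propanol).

4-bromopentan-2-one

The longest chain bearing the carbonyl is 5 carbons long (pentane).
The principal characteristic group is a ketone (C=O on an internal carbon), named with the suffix -one.
Choose the numbering such that numbering from this end puts the carbonyl group at C-2 rather than C-4.
With this numbering: the carbonyl at C-2; a bromo group at C-4.
The name is 4-bromopentan-2-one.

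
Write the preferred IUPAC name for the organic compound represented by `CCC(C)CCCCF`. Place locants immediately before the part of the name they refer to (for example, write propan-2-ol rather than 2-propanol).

The longest carbon chain is 7 atoms: the parent is heptane.
Choose the numbering such that the substituent locant set {1,5} is lower than {3,7} at the first point of difference.
With this numbering: a fluoro group at C-1; a methyl group at C-5.
Prefixes are listed alphabetically: fluoro, methyl.
Putting it together: 1-fluoro-5-methylheptane.

1-fluoro-5-methylheptane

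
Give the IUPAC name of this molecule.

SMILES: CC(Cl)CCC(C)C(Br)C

2-bromo-6-chloro-3-methylheptane

The parent chain contains 7 carbons (heptane).
Number the chain so that the substituent locant set {2,3,6} is lower than {2,5,6} at the first point of difference.
With this numbering: a bromo group at C-2; a chloro group at C-6; a methyl group at C-3.
The substituents are ordered alphabetically, ignoring any di-/tri- multipliers.
The name is 2-bromo-6-chloro-3-methylheptane.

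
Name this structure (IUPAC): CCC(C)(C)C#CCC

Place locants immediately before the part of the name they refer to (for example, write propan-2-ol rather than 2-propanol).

Counting along the main chain through the multiple bond gives 7 carbons: the parent is heptane.
The chain contains a C≡C triple bond, so the unsaturation ending is -yne.
The numbering direction is chosen so that numbering from this end puts the triple bond at C-3 rather than C-4.
With this numbering: the triple bond between C-3 and C-4; two methyl groups at C-5.
Putting it together: 5,5-dimethylhept-3-yne.

5,5-dimethylhept-3-yne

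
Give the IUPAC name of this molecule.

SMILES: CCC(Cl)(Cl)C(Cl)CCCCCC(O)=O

7,8,8-trichlorodecanoic acid

The longest chain bearing the –COOH group is 10 carbons long (decane).
The principal characteristic group is a carboxylic acid (terminal –COOH), named with the suffix -oic acid.
The numbering direction is chosen so that the carboxylic acid carbon is C-1 by definition.
With this numbering: chloro groups at C-7 and C-8 (×2).
The name is 7,8,8-trichlorodecanoic acid.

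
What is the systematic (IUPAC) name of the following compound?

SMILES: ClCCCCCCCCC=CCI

11-chloro-1-iodoundec-2-ene

The longest carbon chain that includes the multiple bond has 11 carbons, so the parent hydride is undecane.
The chain contains a C=C double bond, so the unsaturation ending is -ene.
Number the chain so that numbering from this end puts the double bond at C-2 rather than C-9.
This places the double bond between C-2 and C-3; a chloro group at C-11; an iodo group at C-1.
Prefixes are listed alphabetically: chloro, iodo.
The name is 11-chloro-1-iodoundec-2-ene.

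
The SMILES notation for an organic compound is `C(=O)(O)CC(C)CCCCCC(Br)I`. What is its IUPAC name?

9-bromo-9-iodo-3-methylnonanoic acid

The longest carbon chain that includes the –COOH group has 9 carbons, so the parent hydride is nonane.
A carboxylic acid (terminal –COOH) is the principal characteristic group, giving the suffix -oic acid.
The numbering direction is chosen so that the carboxylic acid carbon is C-1 by definition.
This places a bromo group at C-9; an iodo group at C-9; a methyl group at C-3.
The substituents are ordered alphabetically, ignoring any di-/tri- multipliers.
Putting it together: 9-bromo-9-iodo-3-methylnonanoic acid.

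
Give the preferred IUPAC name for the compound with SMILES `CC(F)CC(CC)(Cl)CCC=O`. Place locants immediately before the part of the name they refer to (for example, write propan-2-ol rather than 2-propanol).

The longest carbon chain that includes the –CHO group has 7 carbons, so the parent hydride is heptane.
An aldehyde (terminal –CHO) is the principal characteristic group, giving the suffix -al.
Choose the numbering such that the aldehyde carbon is C-1 by definition.
That gives a chloro group at C-4; an ethyl group at C-4; a fluoro group at C-6.
Substituent prefixes are cited in alphabetical order (multiplying prefixes like di-/tri- are ignored for ordering).
Putting it together: 4-chloro-4-ethyl-6-fluoroheptanal.

4-chloro-4-ethyl-6-fluoroheptanal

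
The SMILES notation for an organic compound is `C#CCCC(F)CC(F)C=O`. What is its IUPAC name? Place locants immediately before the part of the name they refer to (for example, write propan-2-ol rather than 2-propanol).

Counting along the main chain through the –CHO group and the multiple bond gives 8 carbons: the parent is octane.
An aldehyde (terminal –CHO) is the principal characteristic group, giving the suffix -al.
There is one C≡C triple bond, indicated by the ending -yne.
The numbering direction is chosen so that the aldehyde carbon is C-1 by definition.
This places the triple bond between C-7 and C-8; fluoro groups at C-2 and C-4.
The name is 2,4-difluorooct-7-ynal.

2,4-difluorooct-7-ynal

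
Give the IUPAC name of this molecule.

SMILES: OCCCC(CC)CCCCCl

8-chloro-4-ethyloctan-1-ol

The longest carbon chain that includes the –OH group has 8 carbons, so the parent hydride is octane.
The highest-priority functional group is an alcohol (–OH), so the name ends in -ol.
Number the chain so that numbering from this end puts the hydroxyl group at C-1 rather than C-8.
With this numbering: the hydroxyl at C-1; a chloro group at C-8; an ethyl group at C-4.
Substituent prefixes are cited in alphabetical order (multiplying prefixes like di-/tri- are ignored for ordering).
The name is 8-chloro-4-ethyloctan-1-ol.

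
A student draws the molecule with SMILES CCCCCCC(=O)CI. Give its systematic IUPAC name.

The longest chain bearing the carbonyl is 8 carbons long (octane).
A ketone (C=O on an internal carbon) is the principal characteristic group, giving the suffix -one.
Choose the numbering such that numbering from this end puts the carbonyl group at C-2 rather than C-7.
This places the carbonyl at C-2; an iodo group at C-1.
Assembling the pieces gives 1-iodooctan-2-one.

1-iodooctan-2-one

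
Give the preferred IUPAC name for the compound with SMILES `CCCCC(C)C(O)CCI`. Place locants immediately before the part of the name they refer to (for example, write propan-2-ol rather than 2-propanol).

1-iodo-4-methyloctan-3-ol

The longest chain bearing the –OH group is 8 carbons long (octane).
The principal characteristic group is an alcohol (–OH), named with the suffix -ol.
Number the chain so that numbering from this end puts the hydroxyl group at C-3 rather than C-6.
This places the hydroxyl at C-3; an iodo group at C-1; a methyl group at C-4.
Substituent prefixes are cited in alphabetical order (multiplying prefixes like di-/tri- are ignored for ordering).
The name is 1-iodo-4-methyloctan-3-ol.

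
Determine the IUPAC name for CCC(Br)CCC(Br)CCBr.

1,3,6-tribromooctane

The longest carbon chain is 8 atoms: the parent is octane.
Number the chain so that the substituent locant set {1,3,6} is lower than {3,6,8} at the first point of difference.
With this numbering: bromo groups at C-1 and C-3 and C-6.
The name is 1,3,6-tribromooctane.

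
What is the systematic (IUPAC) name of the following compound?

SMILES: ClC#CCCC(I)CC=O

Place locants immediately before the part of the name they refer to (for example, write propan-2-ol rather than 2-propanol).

The longest chain bearing the –CHO group and the multiple bond is 7 carbons long (heptane).
The highest-priority functional group is an aldehyde (terminal –CHO), so the name ends in -al.
A C≡C triple bond in the chain gives the infix -yne-.
The numbering direction is chosen so that the aldehyde carbon is C-1 by definition.
That gives the triple bond between C-6 and C-7; a chloro group at C-7; an iodo group at C-3.
The substituents are ordered alphabetically, ignoring any di-/tri- multipliers.
The name is 7-chloro-3-iodohept-6-ynal.

7-chloro-3-iodohept-6-ynal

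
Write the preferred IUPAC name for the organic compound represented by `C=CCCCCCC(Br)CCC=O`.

4-bromoundec-10-enal

The longest carbon chain that includes the –CHO group and the multiple bond has 11 carbons, so the parent hydride is undecane.
The principal characteristic group is an aldehyde (terminal –CHO), named with the suffix -al.
There is one C=C double bond, indicated by the ending -ene.
Choose the numbering such that the aldehyde carbon is C-1 by definition.
This places the double bond between C-10 and C-11; a bromo group at C-4.
Assembling the pieces gives 4-bromoundec-10-enal.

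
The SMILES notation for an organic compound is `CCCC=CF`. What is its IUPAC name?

1-fluoropent-1-ene

Counting along the main chain through the multiple bond gives 5 carbons: the parent is pentane.
A C=C double bond in the chain gives the infix -ene-.
Choose the numbering such that numbering from this end puts the double bond at C-1 rather than C-4.
That gives the double bond between C-1 and C-2; a fluoro group at C-1.
The name is 1-fluoropent-1-ene.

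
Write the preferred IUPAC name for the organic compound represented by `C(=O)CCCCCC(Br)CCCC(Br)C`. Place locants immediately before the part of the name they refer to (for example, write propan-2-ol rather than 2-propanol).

7,11-dibromododecanal

The longest chain bearing the –CHO group is 12 carbons long (dodecane).
The principal characteristic group is an aldehyde (terminal –CHO), named with the suffix -al.
Choose the numbering such that the aldehyde carbon is C-1 by definition.
That gives bromo groups at C-7 and C-11.
The name is 7,11-dibromododecanal.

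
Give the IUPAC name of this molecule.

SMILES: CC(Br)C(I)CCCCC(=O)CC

9-bromo-8-iododecan-3-one

The longest carbon chain that includes the carbonyl has 10 carbons, so the parent hydride is decane.
The principal characteristic group is a ketone (C=O on an internal carbon), named with the suffix -one.
Choose the numbering such that numbering from this end puts the carbonyl group at C-3 rather than C-8.
That gives the carbonyl at C-3; a bromo group at C-9; an iodo group at C-8.
Prefixes are listed alphabetically: bromo, iodo.
The name is 9-bromo-8-iododecan-3-one.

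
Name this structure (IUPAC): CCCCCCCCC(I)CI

1,2-diiododecane

The parent chain contains 10 carbons (decane).
Choose the numbering such that the substituent locant set {1,2} is lower than {9,10} at the first point of difference.
This places iodo groups at C-1 and C-2.
The name is 1,2-diiododecane.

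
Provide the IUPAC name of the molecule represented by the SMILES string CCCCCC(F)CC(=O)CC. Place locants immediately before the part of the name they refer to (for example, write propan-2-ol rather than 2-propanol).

5-fluorodecan-3-one

The longest chain bearing the carbonyl is 10 carbons long (decane).
The principal characteristic group is a ketone (C=O on an internal carbon), named with the suffix -one.
The numbering direction is chosen so that numbering from this end puts the carbonyl group at C-3 rather than C-8.
With this numbering: the carbonyl at C-3; a fluoro group at C-5.
Putting it together: 5-fluorodecan-3-one.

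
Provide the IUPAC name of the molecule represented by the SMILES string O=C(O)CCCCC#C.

The longest chain bearing the –COOH group and the multiple bond is 7 carbons long (heptane).
A carboxylic acid (terminal –COOH) is the principal characteristic group, giving the suffix -oic acid.
There is one C≡C triple bond, indicated by the ending -yne.
Choose the numbering such that the carboxylic acid carbon is C-1 by definition.
That gives the triple bond between C-6 and C-7.
The name is hept-6-ynoic acid.

hept-6-ynoic acid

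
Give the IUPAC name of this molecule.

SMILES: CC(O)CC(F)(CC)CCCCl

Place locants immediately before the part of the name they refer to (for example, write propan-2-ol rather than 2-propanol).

7-chloro-4-ethyl-4-fluoroheptan-2-ol

Counting along the main chain through the –OH group gives 7 carbons: the parent is heptane.
The principal characteristic group is an alcohol (–OH), named with the suffix -ol.
Number the chain so that numbering from this end puts the hydroxyl group at C-2 rather than C-6.
With this numbering: the hydroxyl at C-2; a chloro group at C-7; an ethyl group at C-4; a fluoro group at C-4.
The substituents are ordered alphabetically, ignoring any di-/tri- multipliers.
Assembling the pieces gives 7-chloro-4-ethyl-4-fluoroheptan-2-ol.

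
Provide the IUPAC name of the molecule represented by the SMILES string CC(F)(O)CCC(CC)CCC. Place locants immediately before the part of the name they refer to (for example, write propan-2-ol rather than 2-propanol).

5-ethyl-2-fluorooctan-2-ol

Counting along the main chain through the –OH group gives 8 carbons: the parent is octane.
The highest-priority functional group is an alcohol (–OH), so the name ends in -ol.
Number the chain so that numbering from this end puts the hydroxyl group at C-2 rather than C-7.
That gives the hydroxyl at C-2; an ethyl group at C-5; a fluoro group at C-2.
Prefixes are listed alphabetically: ethyl, fluoro.
Assembling the pieces gives 5-ethyl-2-fluorooctan-2-ol.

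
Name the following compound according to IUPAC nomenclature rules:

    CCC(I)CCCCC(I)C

The longest continuous carbon chain has 9 atoms, so the parent hydride is nonane.
The numbering direction is chosen so that the substituent locant set {2,7} is lower than {3,8} at the first point of difference.
With this numbering: iodo groups at C-2 and C-7.
The name is 2,7-diiodononane.

2,7-diiodononane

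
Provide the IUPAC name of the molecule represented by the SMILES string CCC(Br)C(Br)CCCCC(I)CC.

3,4-dibromo-9-iodoundecane

The parent chain contains 11 carbons (undecane).
The numbering direction is chosen so that the substituent locant set {3,4,9} is lower than {3,8,9} at the first point of difference.
This places bromo groups at C-3 and C-4; an iodo group at C-9.
Prefixes are listed alphabetically: bromo, iodo.
Putting it together: 3,4-dibromo-9-iodoundecane.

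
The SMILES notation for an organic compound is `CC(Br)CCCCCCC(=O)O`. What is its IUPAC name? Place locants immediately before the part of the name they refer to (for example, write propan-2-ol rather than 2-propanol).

The longest carbon chain that includes the –COOH group has 9 carbons, so the parent hydride is nonane.
A carboxylic acid (terminal –COOH) is the principal characteristic group, giving the suffix -oic acid.
Choose the numbering such that the carboxylic acid carbon is C-1 by definition.
With this numbering: a bromo group at C-8.
Putting it together: 8-bromononanoic acid.

8-bromononanoic acid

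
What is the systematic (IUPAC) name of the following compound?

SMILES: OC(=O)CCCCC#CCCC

The longest chain bearing the –COOH group and the multiple bond is 10 carbons long (decane).
A carboxylic acid (terminal –COOH) is the principal characteristic group, giving the suffix -oic acid.
A C≡C triple bond in the chain gives the infix -yne-.
Choose the numbering such that the carboxylic acid carbon is C-1 by definition.
This places the triple bond between C-6 and C-7.
Assembling the pieces gives dec-6-ynoic acid.

dec-6-ynoic acid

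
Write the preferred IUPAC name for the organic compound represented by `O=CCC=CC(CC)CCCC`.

5-ethylnon-3-enal

The longest carbon chain that includes the –CHO group and the multiple bond has 9 carbons, so the parent hydride is nonane.
An aldehyde (terminal –CHO) is the principal characteristic group, giving the suffix -al.
The chain contains a C=C double bond, so the unsaturation ending is -ene.
Choose the numbering such that the aldehyde carbon is C-1 by definition.
With this numbering: the double bond between C-3 and C-4; an ethyl group at C-5.
Putting it together: 5-ethylnon-3-enal.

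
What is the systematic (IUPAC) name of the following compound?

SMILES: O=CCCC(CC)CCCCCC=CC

The longest carbon chain that includes the –CHO group and the multiple bond has 12 carbons, so the parent hydride is dodecane.
The principal characteristic group is an aldehyde (terminal –CHO), named with the suffix -al.
The chain contains a C=C double bond, so the unsaturation ending is -ene.
Number the chain so that the aldehyde carbon is C-1 by definition.
With this numbering: the double bond between C-10 and C-11; an ethyl group at C-4.
Putting it together: 4-ethyldodec-10-enal.

4-ethyldodec-10-enal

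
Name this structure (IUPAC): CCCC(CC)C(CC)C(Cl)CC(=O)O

3-chloro-4,5-diethyloctanoic acid

Counting along the main chain through the –COOH group gives 8 carbons: the parent is octane.
The highest-priority functional group is a carboxylic acid (terminal –COOH), so the name ends in -oic acid.
Choose the numbering such that the carboxylic acid carbon is C-1 by definition.
This places a chloro group at C-3; ethyl groups at C-4 and C-5.
Prefixes are listed alphabetically: chloro, ethyl.
The name is 3-chloro-4,5-diethyloctanoic acid.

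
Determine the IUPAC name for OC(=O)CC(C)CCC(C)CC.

Counting along the main chain through the –COOH group gives 8 carbons: the parent is octane.
The highest-priority functional group is a carboxylic acid (terminal –COOH), so the name ends in -oic acid.
Number the chain so that the carboxylic acid carbon is C-1 by definition.
That gives methyl groups at C-3 and C-6.
Putting it together: 3,6-dimethyloctanoic acid.

3,6-dimethyloctanoic acid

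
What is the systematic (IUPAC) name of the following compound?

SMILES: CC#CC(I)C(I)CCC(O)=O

4,5-diiodooct-6-ynoic acid

The longest carbon chain that includes the –COOH group and the multiple bond has 8 carbons, so the parent hydride is octane.
The highest-priority functional group is a carboxylic acid (terminal –COOH), so the name ends in -oic acid.
There is one C≡C triple bond, indicated by the ending -yne.
Number the chain so that the carboxylic acid carbon is C-1 by definition.
This places the triple bond between C-6 and C-7; iodo groups at C-4 and C-5.
Putting it together: 4,5-diiodooct-6-ynoic acid.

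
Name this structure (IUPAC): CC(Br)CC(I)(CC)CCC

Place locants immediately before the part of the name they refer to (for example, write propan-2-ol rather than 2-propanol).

The longest continuous carbon chain has 7 atoms, so the parent hydride is heptane.
The numbering direction is chosen so that the substituent locant set {2,4,4} is lower than {4,4,6} at the first point of difference.
That gives a bromo group at C-2; an ethyl group at C-4; an iodo group at C-4.
Substituent prefixes are cited in alphabetical order (multiplying prefixes like di-/tri- are ignored for ordering).
The name is 2-bromo-4-ethyl-4-iodoheptane.

2-bromo-4-ethyl-4-iodoheptane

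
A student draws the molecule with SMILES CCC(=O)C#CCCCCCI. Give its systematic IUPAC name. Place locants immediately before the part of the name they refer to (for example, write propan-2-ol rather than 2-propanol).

10-iododec-4-yn-3-one

The longest chain bearing the carbonyl and the multiple bond is 10 carbons long (decane).
The principal characteristic group is a ketone (C=O on an internal carbon), named with the suffix -one.
There is one C≡C triple bond, indicated by the ending -yne.
Choose the numbering such that numbering from this end puts the carbonyl group at C-3 rather than C-8.
With this numbering: the carbonyl at C-3; the triple bond between C-4 and C-5; an iodo group at C-10.
Putting it together: 10-iododec-4-yn-3-one.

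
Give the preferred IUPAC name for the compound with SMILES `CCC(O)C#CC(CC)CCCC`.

The longest chain bearing the –OH group and the multiple bond is 10 carbons long (decane).
The highest-priority functional group is an alcohol (–OH), so the name ends in -ol.
A C≡C triple bond in the chain gives the infix -yne-.
Number the chain so that numbering from this end puts the hydroxyl group at C-3 rather than C-8.
That gives the hydroxyl at C-3; the triple bond between C-4 and C-5; an ethyl group at C-6.
Assembling the pieces gives 6-ethyldec-4-yn-3-ol.

6-ethyldec-4-yn-3-ol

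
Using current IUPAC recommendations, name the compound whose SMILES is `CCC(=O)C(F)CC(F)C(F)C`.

The longest chain bearing the carbonyl is 8 carbons long (octane).
The principal characteristic group is a ketone (C=O on an internal carbon), named with the suffix -one.
Number the chain so that numbering from this end puts the carbonyl group at C-3 rather than C-6.
This places the carbonyl at C-3; fluoro groups at C-4 and C-6 and C-7.
Putting it together: 4,6,7-trifluorooctan-3-one.

4,6,7-trifluorooctan-3-one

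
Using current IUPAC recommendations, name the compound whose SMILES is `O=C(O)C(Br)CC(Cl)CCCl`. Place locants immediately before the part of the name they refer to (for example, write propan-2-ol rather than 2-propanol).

The longest chain bearing the –COOH group is 6 carbons long (hexane).
The principal characteristic group is a carboxylic acid (terminal –COOH), named with the suffix -oic acid.
Choose the numbering such that the carboxylic acid carbon is C-1 by definition.
That gives a bromo group at C-2; chloro groups at C-4 and C-6.
The substituents are ordered alphabetically, ignoring any di-/tri- multipliers.
The name is 2-bromo-4,6-dichlorohexanoic acid.

2-bromo-4,6-dichlorohexanoic acid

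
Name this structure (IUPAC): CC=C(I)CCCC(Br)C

7-bromo-3-iodooct-2-ene

The longest carbon chain that includes the multiple bond has 8 carbons, so the parent hydride is octane.
The chain contains a C=C double bond, so the unsaturation ending is -ene.
Number the chain so that numbering from this end puts the double bond at C-2 rather than C-6.
This places the double bond between C-2 and C-3; a bromo group at C-7; an iodo group at C-3.
Prefixes are listed alphabetically: bromo, iodo.
Putting it together: 7-bromo-3-iodooct-2-ene.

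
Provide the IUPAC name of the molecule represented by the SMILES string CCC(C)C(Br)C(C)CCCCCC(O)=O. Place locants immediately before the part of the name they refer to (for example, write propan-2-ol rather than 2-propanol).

8-bromo-7,9-dimethylundecanoic acid

The longest chain bearing the –COOH group is 11 carbons long (undecane).
The principal characteristic group is a carboxylic acid (terminal –COOH), named with the suffix -oic acid.
Choose the numbering such that the carboxylic acid carbon is C-1 by definition.
With this numbering: a bromo group at C-8; methyl groups at C-7 and C-9.
Substituent prefixes are cited in alphabetical order (multiplying prefixes like di-/tri- are ignored for ordering).
The name is 8-bromo-7,9-dimethylundecanoic acid.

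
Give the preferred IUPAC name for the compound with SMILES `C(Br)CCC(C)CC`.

1-bromo-4-methylhexane

The longest carbon chain is 6 atoms: the parent is hexane.
The numbering direction is chosen so that the substituent locant set {1,4} is lower than {3,6} at the first point of difference.
That gives a bromo group at C-1; a methyl group at C-4.
Substituent prefixes are cited in alphabetical order (multiplying prefixes like di-/tri- are ignored for ordering).
Putting it together: 1-bromo-4-methylhexane.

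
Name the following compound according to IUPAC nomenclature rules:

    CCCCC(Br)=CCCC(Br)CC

5,9-dibromoundec-5-ene

The longest carbon chain that includes the multiple bond has 11 carbons, so the parent hydride is undecane.
The chain contains a C=C double bond, so the unsaturation ending is -ene.
The numbering direction is chosen so that numbering from this end puts the double bond at C-5 rather than C-6.
With this numbering: the double bond between C-5 and C-6; bromo groups at C-5 and C-9.
The name is 5,9-dibromoundec-5-ene.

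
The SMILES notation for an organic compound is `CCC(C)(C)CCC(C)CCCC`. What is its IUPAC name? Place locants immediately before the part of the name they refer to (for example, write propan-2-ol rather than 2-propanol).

3,3,6-trimethyldecane

The longest continuous carbon chain has 10 atoms, so the parent hydride is decane.
Choose the numbering such that the substituent locant set {3,3,6} is lower than {5,8,8} at the first point of difference.
This places methyl groups at C-3 (×2) and C-6.
The name is 3,3,6-trimethyldecane.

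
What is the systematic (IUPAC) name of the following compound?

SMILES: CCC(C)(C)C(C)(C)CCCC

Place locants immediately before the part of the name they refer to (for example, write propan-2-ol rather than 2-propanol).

3,3,4,4-tetramethyloctane

The parent chain contains 8 carbons (octane).
Number the chain so that the substituent locant set {3,3,4,4} is lower than {5,5,6,6} at the first point of difference.
This places methyl groups at C-3 (×2) and C-4 (×2).
Assembling the pieces gives 3,3,4,4-tetramethyloctane.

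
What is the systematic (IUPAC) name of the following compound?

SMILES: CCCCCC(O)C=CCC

The longest chain bearing the –OH group and the multiple bond is 10 carbons long (decane).
The principal characteristic group is an alcohol (–OH), named with the suffix -ol.
There is one C=C double bond, indicated by the ending -ene.
The numbering direction is chosen so that numbering from this end puts the hydroxyl group at C-5 rather than C-6.
With this numbering: the hydroxyl at C-5; the double bond between C-3 and C-4.
Assembling the pieces gives dec-3-en-5-ol.

dec-3-en-5-ol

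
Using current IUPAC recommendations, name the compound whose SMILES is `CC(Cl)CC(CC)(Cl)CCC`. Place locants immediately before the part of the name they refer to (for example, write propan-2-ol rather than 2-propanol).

The longest continuous carbon chain has 7 atoms, so the parent hydride is heptane.
Choose the numbering such that the substituent locant set {2,4,4} is lower than {4,4,6} at the first point of difference.
This places chloro groups at C-2 and C-4; an ethyl group at C-4.
Substituent prefixes are cited in alphabetical order (multiplying prefixes like di-/tri- are ignored for ordering).
The name is 2,4-dichloro-4-ethylheptane.

2,4-dichloro-4-ethylheptane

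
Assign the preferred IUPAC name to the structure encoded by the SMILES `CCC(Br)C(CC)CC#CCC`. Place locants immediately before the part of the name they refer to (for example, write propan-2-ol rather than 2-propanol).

7-bromo-6-ethylnon-3-yne

The longest carbon chain that includes the multiple bond has 9 carbons, so the parent hydride is nonane.
There is one C≡C triple bond, indicated by the ending -yne.
Number the chain so that numbering from this end puts the triple bond at C-3 rather than C-6.
This places the triple bond between C-3 and C-4; a bromo group at C-7; an ethyl group at C-6.
Prefixes are listed alphabetically: bromo, ethyl.
The name is 7-bromo-6-ethylnon-3-yne.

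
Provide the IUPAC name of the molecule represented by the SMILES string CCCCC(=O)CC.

heptan-3-one

Counting along the main chain through the carbonyl gives 7 carbons: the parent is heptane.
A ketone (C=O on an internal carbon) is the principal characteristic group, giving the suffix -one.
Choose the numbering such that numbering from this end puts the carbonyl group at C-3 rather than C-5.
That gives the carbonyl at C-3.
The name is heptan-3-one.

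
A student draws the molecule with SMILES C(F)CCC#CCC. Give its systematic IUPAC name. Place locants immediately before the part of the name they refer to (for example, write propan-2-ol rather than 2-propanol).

7-fluorohept-3-yne

The longest chain bearing the multiple bond is 7 carbons long (heptane).
A C≡C triple bond in the chain gives the infix -yne-.
Choose the numbering such that numbering from this end puts the triple bond at C-3 rather than C-4.
This places the triple bond between C-3 and C-4; a fluoro group at C-7.
Assembling the pieces gives 7-fluorohept-3-yne.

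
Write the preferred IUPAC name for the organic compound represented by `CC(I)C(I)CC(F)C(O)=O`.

2-fluoro-4,5-diiodohexanoic acid

Counting along the main chain through the –COOH group gives 6 carbons: the parent is hexane.
A carboxylic acid (terminal –COOH) is the principal characteristic group, giving the suffix -oic acid.
The numbering direction is chosen so that the carboxylic acid carbon is C-1 by definition.
With this numbering: a fluoro group at C-2; iodo groups at C-4 and C-5.
Substituent prefixes are cited in alphabetical order (multiplying prefixes like di-/tri- are ignored for ordering).
Putting it together: 2-fluoro-4,5-diiodohexanoic acid.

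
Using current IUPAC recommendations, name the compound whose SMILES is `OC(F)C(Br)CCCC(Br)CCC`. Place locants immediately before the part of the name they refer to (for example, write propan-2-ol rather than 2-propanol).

2,6-dibromo-1-fluorononan-1-ol

Counting along the main chain through the –OH group gives 9 carbons: the parent is nonane.
The highest-priority functional group is an alcohol (–OH), so the name ends in -ol.
Number the chain so that numbering from this end puts the hydroxyl group at C-1 rather than C-9.
That gives the hydroxyl at C-1; bromo groups at C-2 and C-6; a fluoro group at C-1.
Substituent prefixes are cited in alphabetical order (multiplying prefixes like di-/tri- are ignored for ordering).
The name is 2,6-dibromo-1-fluorononan-1-ol.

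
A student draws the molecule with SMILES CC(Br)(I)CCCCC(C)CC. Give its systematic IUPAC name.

The longest carbon chain is 9 atoms: the parent is nonane.
The numbering direction is chosen so that the substituent locant set {2,2,7} is lower than {3,8,8} at the first point of difference.
This places a bromo group at C-2; an iodo group at C-2; a methyl group at C-7.
Substituent prefixes are cited in alphabetical order (multiplying prefixes like di-/tri- are ignored for ordering).
Putting it together: 2-bromo-2-iodo-7-methylnonane.

2-bromo-2-iodo-7-methylnonane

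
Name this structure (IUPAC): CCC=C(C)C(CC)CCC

The longest chain bearing the multiple bond is 8 carbons long (octane).
A C=C double bond in the chain gives the infix -ene-.
The numbering direction is chosen so that numbering from this end puts the double bond at C-3 rather than C-5.
That gives the double bond between C-3 and C-4; an ethyl group at C-5; a methyl group at C-4.
Substituent prefixes are cited in alphabetical order (multiplying prefixes like di-/tri- are ignored for ordering).
Assembling the pieces gives 5-ethyl-4-methyloct-3-ene.

5-ethyl-4-methyloct-3-ene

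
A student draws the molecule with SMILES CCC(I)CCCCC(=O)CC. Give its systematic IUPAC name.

Counting along the main chain through the carbonyl gives 10 carbons: the parent is decane.
The principal characteristic group is a ketone (C=O on an internal carbon), named with the suffix -one.
Number the chain so that numbering from this end puts the carbonyl group at C-3 rather than C-8.
With this numbering: the carbonyl at C-3; an iodo group at C-8.
The name is 8-iododecan-3-one.

8-iododecan-3-one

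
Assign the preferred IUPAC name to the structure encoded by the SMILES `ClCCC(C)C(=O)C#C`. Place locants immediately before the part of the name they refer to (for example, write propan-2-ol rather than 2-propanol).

The longest carbon chain that includes the carbonyl and the multiple bond has 6 carbons, so the parent hydride is hexane.
The highest-priority functional group is a ketone (C=O on an internal carbon), so the name ends in -one.
A C≡C triple bond in the chain gives the infix -yne-.
Choose the numbering such that numbering from this end puts the carbonyl group at C-3 rather than C-4.
That gives the carbonyl at C-3; the triple bond between C-1 and C-2; a chloro group at C-6; a methyl group at C-4.
The substituents are ordered alphabetically, ignoring any di-/tri- multipliers.
Putting it together: 6-chloro-4-methylhex-1-yn-3-one.

6-chloro-4-methylhex-1-yn-3-one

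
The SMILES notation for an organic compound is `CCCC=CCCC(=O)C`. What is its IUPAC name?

The longest carbon chain that includes the carbonyl and the multiple bond has 9 carbons, so the parent hydride is nonane.
The principal characteristic group is a ketone (C=O on an internal carbon), named with the suffix -one.
The chain contains a C=C double bond, so the unsaturation ending is -ene.
Number the chain so that numbering from this end puts the carbonyl group at C-2 rather than C-8.
This places the carbonyl at C-2; the double bond between C-5 and C-6.
Putting it together: non-5-en-2-one.

non-5-en-2-one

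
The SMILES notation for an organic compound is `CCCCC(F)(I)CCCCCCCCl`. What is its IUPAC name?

1-chloro-8-fluoro-8-iodododecane

The longest continuous carbon chain has 12 atoms, so the parent hydride is dodecane.
Choose the numbering such that the substituent locant set {1,8,8} is lower than {5,5,12} at the first point of difference.
With this numbering: a chloro group at C-1; a fluoro group at C-8; an iodo group at C-8.
The substituents are ordered alphabetically, ignoring any di-/tri- multipliers.
Assembling the pieces gives 1-chloro-8-fluoro-8-iodododecane.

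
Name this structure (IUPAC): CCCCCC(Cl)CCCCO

Counting along the main chain through the –OH group gives 10 carbons: the parent is decane.
The principal characteristic group is an alcohol (–OH), named with the suffix -ol.
Number the chain so that numbering from this end puts the hydroxyl group at C-1 rather than C-10.
With this numbering: the hydroxyl at C-1; a chloro group at C-5.
The name is 5-chlorodecan-1-ol.

5-chlorodecan-1-ol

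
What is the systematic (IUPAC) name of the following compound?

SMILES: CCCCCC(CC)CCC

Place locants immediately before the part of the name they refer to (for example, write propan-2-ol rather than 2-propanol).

The longest carbon chain is 9 atoms: the parent is nonane.
Choose the numbering such that the substituent locant set {4} is lower than {6} at the first point of difference.
With this numbering: an ethyl group at C-4.
The name is 4-ethylnonane.

4-ethylnonane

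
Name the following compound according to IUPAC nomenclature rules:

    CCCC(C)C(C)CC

The longest continuous carbon chain has 7 atoms, so the parent hydride is heptane.
The numbering direction is chosen so that the substituent locant set {3,4} is lower than {4,5} at the first point of difference.
That gives methyl groups at C-3 and C-4.
Putting it together: 3,4-dimethylheptane.

3,4-dimethylheptane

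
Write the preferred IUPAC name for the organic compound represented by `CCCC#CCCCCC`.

Counting along the main chain through the multiple bond gives 10 carbons: the parent is decane.
The chain contains a C≡C triple bond, so the unsaturation ending is -yne.
Number the chain so that numbering from this end puts the triple bond at C-4 rather than C-6.
This places the triple bond between C-4 and C-5.
Assembling the pieces gives dec-4-yne.

dec-4-yne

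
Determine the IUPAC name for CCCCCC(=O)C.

The longest chain bearing the carbonyl is 7 carbons long (heptane).
A ketone (C=O on an internal carbon) is the principal characteristic group, giving the suffix -one.
The numbering direction is chosen so that numbering from this end puts the carbonyl group at C-2 rather than C-6.
With this numbering: the carbonyl at C-2.
Assembling the pieces gives heptan-2-one.

heptan-2-one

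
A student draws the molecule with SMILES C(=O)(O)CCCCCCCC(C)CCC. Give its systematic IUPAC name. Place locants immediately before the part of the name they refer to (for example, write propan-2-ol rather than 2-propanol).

9-methyldodecanoic acid

Counting along the main chain through the –COOH group gives 12 carbons: the parent is dodecane.
The highest-priority functional group is a carboxylic acid (terminal –COOH), so the name ends in -oic acid.
Choose the numbering such that the carboxylic acid carbon is C-1 by definition.
This places a methyl group at C-9.
The name is 9-methyldodecanoic acid.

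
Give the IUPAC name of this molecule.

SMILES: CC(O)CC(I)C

4-iodopentan-2-ol

The longest chain bearing the –OH group is 5 carbons long (pentane).
The highest-priority functional group is an alcohol (–OH), so the name ends in -ol.
Choose the numbering such that numbering from this end puts the hydroxyl group at C-2 rather than C-4.
With this numbering: the hydroxyl at C-2; an iodo group at C-4.
Assembling the pieces gives 4-iodopentan-2-ol.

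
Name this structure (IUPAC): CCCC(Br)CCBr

1,3-dibromohexane

The longest continuous carbon chain has 6 atoms, so the parent hydride is hexane.
Choose the numbering such that the substituent locant set {1,3} is lower than {4,6} at the first point of difference.
With this numbering: bromo groups at C-1 and C-3.
The name is 1,3-dibromohexane.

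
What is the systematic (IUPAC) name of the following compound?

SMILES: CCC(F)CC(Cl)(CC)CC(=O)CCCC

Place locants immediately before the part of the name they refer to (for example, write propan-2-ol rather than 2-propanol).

7-chloro-7-ethyl-9-fluoroundecan-5-one

The longest chain bearing the carbonyl is 11 carbons long (undecane).
The principal characteristic group is a ketone (C=O on an internal carbon), named with the suffix -one.
Number the chain so that numbering from this end puts the carbonyl group at C-5 rather than C-7.
With this numbering: the carbonyl at C-5; a chloro group at C-7; an ethyl group at C-7; a fluoro group at C-9.
Substituent prefixes are cited in alphabetical order (multiplying prefixes like di-/tri- are ignored for ordering).
Putting it together: 7-chloro-7-ethyl-9-fluoroundecan-5-one.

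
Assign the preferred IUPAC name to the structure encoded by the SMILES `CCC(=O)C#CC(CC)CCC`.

The longest chain bearing the carbonyl and the multiple bond is 9 carbons long (nonane).
The principal characteristic group is a ketone (C=O on an internal carbon), named with the suffix -one.
The chain contains a C≡C triple bond, so the unsaturation ending is -yne.
The numbering direction is chosen so that numbering from this end puts the carbonyl group at C-3 rather than C-7.
This places the carbonyl at C-3; the triple bond between C-4 and C-5; an ethyl group at C-6.
The name is 6-ethylnon-4-yn-3-one.

6-ethylnon-4-yn-3-one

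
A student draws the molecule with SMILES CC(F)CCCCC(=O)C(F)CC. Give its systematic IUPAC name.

3,9-difluorodecan-4-one

The longest carbon chain that includes the carbonyl has 10 carbons, so the parent hydride is decane.
A ketone (C=O on an internal carbon) is the principal characteristic group, giving the suffix -one.
Choose the numbering such that numbering from this end puts the carbonyl group at C-4 rather than C-7.
This places the carbonyl at C-4; fluoro groups at C-3 and C-9.
Putting it together: 3,9-difluorodecan-4-one.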